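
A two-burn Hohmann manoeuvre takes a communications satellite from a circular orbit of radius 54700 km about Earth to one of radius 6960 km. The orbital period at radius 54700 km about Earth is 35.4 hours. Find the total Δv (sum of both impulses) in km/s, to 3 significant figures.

Δv = 3.93 km/s

From Kepler's third law T² = 4π²r³/μ at r = 54700 km, T = 35.4 hours = 35.4 × 3600 s = 1.2744×10^5 s: μ = 4π²r³/T² = 3.97842×10^5 km³/s².
Semi-major axis of the transfer orbit: a_t = (54700 + 6960)/2 = 30830 km.
At r₁ the circular-orbit speed is v₁ = √(μ/r₁) = 2.6969 km/s.
On the transfer ellipse at r₁, vis-viva equation gives v_a = √[μ(2/r₁ − 1/a_t)] = 1.2814 km/s.
First burn Δv₁ = |v_a − v₁| = 1.4155 km/s.
At r₂, v₂ = √(μ/r₂) = 7.56050 km/s.
Transfer-orbit speed at r₂: v_p = √[μ(2/r₂ − 1/a_t)] = 10.0706 km/s.
Second burn Δv₂ = |v₂ − v_p| = 2.5101 km/s.
Total Δv = Δv₁ + Δv₂ = 3.926 km/s.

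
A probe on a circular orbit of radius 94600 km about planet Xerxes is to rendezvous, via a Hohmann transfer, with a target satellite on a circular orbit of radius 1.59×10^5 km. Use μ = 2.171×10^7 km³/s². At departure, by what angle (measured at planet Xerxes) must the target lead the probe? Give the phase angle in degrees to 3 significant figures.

Transfer-ellipse semi-major axis a_t = (r₁ + r₂)/2 = (94600 + 1.590×10^5)/2 = 1.268×10^5 km.
The half-period of the transfer ellipse is t = π√(a_t³/μ) = 30440 s.
Target angular speed ω₂ = √(μ/r₂³) = 7.349×10^-5 rad/s.
Angle swept by the target during transfer: ω₂·t = 2.237 rad = 128.2°.
The probe traverses 180° on the transfer ellipse, so the target must lead by 180° − 128.2° = 51.8°.

φ = 51.8°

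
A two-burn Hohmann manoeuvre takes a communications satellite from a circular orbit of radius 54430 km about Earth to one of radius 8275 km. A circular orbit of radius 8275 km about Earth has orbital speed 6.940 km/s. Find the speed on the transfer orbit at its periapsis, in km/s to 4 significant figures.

v = 9.144 km/s

From the circular-orbit relation v² = μ/r at r = 8275 km: μ = v²r = (6.940)² × 8275 = 3.98554×10^5 km³/s².
Semi-major axis of the transfer orbit: a_t = (54430 + 8275)/2 = 31352.5 km.
At periapsis, r = 8275 km.
Applying v² = μ(2/r − 1/a_t): v = 9.144 km/s.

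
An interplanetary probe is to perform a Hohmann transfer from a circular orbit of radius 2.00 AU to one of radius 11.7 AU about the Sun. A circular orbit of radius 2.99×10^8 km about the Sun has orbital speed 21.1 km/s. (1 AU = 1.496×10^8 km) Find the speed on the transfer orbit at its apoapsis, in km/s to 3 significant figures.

From the circular-orbit relation v² = μ/r at r = 2.99×10^8 km: μ = v²r = (21.1)² × 2.99×10^8 = 1.33118×10^11 km³/s².
In km: r₁ = 2.00 × 1.496×10^8 = 2.992×10^8 km; r₂ = 11.7 × 1.496×10^8 = 1.75032×10^9 km.
Transfer-ellipse semi-major axis a_t = (r₁ + r₂)/2 = (2.992×10^8 + 1.75032×10^9)/2 = 1.02476×10^9 km.
The apoapsis of the transfer ellipse is at r = 1.75032×10^9 km.
Applying v² = μ(2/r − 1/a_t): v = 4.712 km/s.

v = 4.71 km/s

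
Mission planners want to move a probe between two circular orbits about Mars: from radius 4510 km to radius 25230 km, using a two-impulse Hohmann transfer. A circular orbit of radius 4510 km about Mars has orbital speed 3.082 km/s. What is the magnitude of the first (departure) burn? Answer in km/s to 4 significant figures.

Δv₁ = 0.9325 km/s

From the circular-orbit relation v² = μ/r at r = 4510 km: μ = v²r = (3.082)² × 4510 = 42839.2 km³/s².
The Hohmann ellipse has a_t = (r₁ + r₂)/2 = 14870 km.
On the circular orbit at r = 4510 km, v_c = √(μ/r) = 3.0820 km/s.
Vis-viva on the transfer ellipse at r = 4510 km gives v_t = √[μ(2/r − 1/a_t)] = 4.0145 km/s.
Δv₁ = |v_t − v_c| = |4.0145 − 3.0820| = 0.9325 km/s.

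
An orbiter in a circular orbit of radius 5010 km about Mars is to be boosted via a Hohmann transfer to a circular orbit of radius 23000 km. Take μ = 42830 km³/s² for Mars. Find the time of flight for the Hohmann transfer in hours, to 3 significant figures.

The Hohmann ellipse has a_t = (r₁ + r₂)/2 = 14005 km.
Transfer time t = π√(a_t³/μ) = π√((14005)³ / 42830) = 25160 s.
Converting: 25160 s ÷ 3600 s/hour = 6.99 hours.

t = 6.99 hours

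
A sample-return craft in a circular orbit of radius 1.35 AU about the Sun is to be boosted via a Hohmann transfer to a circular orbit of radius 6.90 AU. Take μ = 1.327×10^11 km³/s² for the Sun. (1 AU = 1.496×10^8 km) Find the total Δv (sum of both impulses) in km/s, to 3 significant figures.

Δv = 12.4 km/s

In km: r₁ = 1.35 × 1.496×10^8 = 2.0196×10^8 km; r₂ = 6.90 × 1.496×10^8 = 1.03224×10^9 km.
Transfer-ellipse semi-major axis a_t = (r₁ + r₂)/2 = (2.0196×10^8 + 1.03224×10^9)/2 = 6.171×10^8 km.
Circular speed at r₁: v₁ = √(μ/r₁) = √(1.327×10^11/2.0196×10^8) = 25.633 km/s.
Transfer-orbit speed at r₁ (vis-viva equation): v_p = √[μ(2/r₁ − 1/a_t)] = 33.152 km/s.
First burn Δv₁ = |v_p − v₁| = 7.519 km/s.
Circular speed at r₂: v₂ = √(μ/r₂) = 11.338 km/s.
Transfer-orbit speed at r₂: v_a = √[μ(2/r₂ − 1/a_t)] = 6.4863 km/s.
Second burn Δv₂ = |v₂ − v_a| = 4.852 km/s.
Δv = Δv₁ + Δv₂ = 7.519 + 4.852 = 12.37 km/s.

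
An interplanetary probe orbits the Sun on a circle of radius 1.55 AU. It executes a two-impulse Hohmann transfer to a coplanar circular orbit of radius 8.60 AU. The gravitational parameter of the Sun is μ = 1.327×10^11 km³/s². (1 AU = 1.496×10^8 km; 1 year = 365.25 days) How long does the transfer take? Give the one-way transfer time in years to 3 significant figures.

In km: r₁ = 1.55 × 1.496×10^8 = 2.3188×10^8 km; r₂ = 8.60 × 1.496×10^8 = 1.28656×10^9 km.
The Hohmann ellipse has a_t = (r₁ + r₂)/2 = 7.5922×10^8 km.
Half the transfer-orbit period gives t = π√(a_t³/μ) = 1.804×10^8 s.
Converting: 1.804×10^8 s ÷ 3.15576×10^7 s/year (365.25 × 86400) = 5.72 years.

t = 5.72 years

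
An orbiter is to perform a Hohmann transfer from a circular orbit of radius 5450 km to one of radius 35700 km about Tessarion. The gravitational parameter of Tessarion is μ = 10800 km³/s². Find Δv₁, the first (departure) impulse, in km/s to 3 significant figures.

Δv₁ = 0.447 km/s

Transfer-ellipse semi-major axis a_t = (r₁ + r₂)/2 = (5450 + 35700)/2 = 20575 km.
Circular speed at r = 5450 km: v_c = √(μ/r) = 1.4077 km/s.
Transfer-orbit speed at the same r (vis-viva, a = a_t): v_t = √[μ(2/r − 1/a_t)] = 1.8543 km/s.
Δv₁ = |v_t − v_c| = |1.8543 − 1.4077| = 0.4466 km/s.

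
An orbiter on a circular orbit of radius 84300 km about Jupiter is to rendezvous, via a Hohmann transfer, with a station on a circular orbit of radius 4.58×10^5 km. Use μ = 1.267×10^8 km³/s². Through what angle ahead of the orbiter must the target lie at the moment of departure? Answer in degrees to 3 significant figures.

φ = 98.0°

Transfer-ellipse semi-major axis a_t = (r₁ + r₂)/2 = (84300 + 4.580×10^5)/2 = 2.7115×10^5 km.
The half-period of the transfer ellipse is t = π√(a_t³/μ) = 39407 s.
Target angular speed ω₂ = √(μ/r₂³) = 3.6315×10^-5 rad/s.
Angle swept by the target during transfer: ω₂·t = 1.4311 rad = 82.00°.
The orbiter traverses 180° on the transfer ellipse, so the target must lead by 180° − 82.00° = 98.0°.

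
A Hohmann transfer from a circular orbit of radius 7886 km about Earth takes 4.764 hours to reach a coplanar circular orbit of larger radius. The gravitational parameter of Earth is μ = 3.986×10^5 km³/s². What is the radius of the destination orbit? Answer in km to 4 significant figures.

Transfer time t = 4.764 hours = 17150.4 s, and t = π√(a_t³/μ).
So a_t = (μ t²/π²)^(1/3) = (3.986×10^5 × (17150.4)² / π²)^(1/3) = 22817 km.
Since a_t = (r₁ + r₂)/2, r₂ = 2a_t − r₁ = 2×22817 − 7886 = 37748 km.

r₂ = 37750 km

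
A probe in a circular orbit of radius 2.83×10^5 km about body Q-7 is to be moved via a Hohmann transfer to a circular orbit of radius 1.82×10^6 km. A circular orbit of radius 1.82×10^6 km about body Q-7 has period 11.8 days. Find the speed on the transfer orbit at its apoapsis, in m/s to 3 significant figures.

From Kepler's third law T² = 4π²r³/μ at r = 1.82×10^6 km, T = 11.8 days = 11.8 × 86400 s = 1.01952×10^6 s: μ = 4π²r³/T² = 2.28972×10^8 km³/s².
Semi-major axis of the transfer orbit: a_t = (2.830×10^5 + 1.820×10^6)/2 = 1.0515×10^6 km.
At apoapsis, r = 1.820×10^6 km.
Vis-viva: v = √[μ(2/r − 1/a_t)] = √[2.28972×10^8 × (2/1.820×10^6 − 1/1.0515×10^6)] = 5.819 km/s.

v = 5820 m/s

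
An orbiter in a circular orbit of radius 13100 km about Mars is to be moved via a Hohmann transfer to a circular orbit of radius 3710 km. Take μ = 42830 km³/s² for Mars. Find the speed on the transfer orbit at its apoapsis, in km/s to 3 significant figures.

Transfer-ellipse semi-major axis a_t = (r₁ + r₂)/2 = (13100 + 3710)/2 = 8405 km.
The apoapsis of the transfer ellipse is at r = 13100 km.
From the vis-viva equation, v = √[μ(2/r − 1/a_t)] = 1.201 km/s.

v = 1.20 km/s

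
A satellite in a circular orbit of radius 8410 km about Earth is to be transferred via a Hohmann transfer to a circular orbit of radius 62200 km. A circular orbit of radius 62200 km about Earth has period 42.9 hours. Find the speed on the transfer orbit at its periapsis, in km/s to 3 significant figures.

v = 9.13 km/s

From Kepler's third law T² = 4π²r³/μ at r = 62200 km, T = 42.9 hours = 42.9 × 3600 s = 1.5444×10^5 s: μ = 4π²r³/T² = 3.98301×10^5 km³/s².
The Hohmann ellipse has a_t = (r₁ + r₂)/2 = 35305 km.
At periapsis, r = 8410 km.
Vis-viva: v = √[μ(2/r − 1/a_t)] = √[3.98301×10^5 × (2/8410 − 1/35305)] = 9.134 km/s.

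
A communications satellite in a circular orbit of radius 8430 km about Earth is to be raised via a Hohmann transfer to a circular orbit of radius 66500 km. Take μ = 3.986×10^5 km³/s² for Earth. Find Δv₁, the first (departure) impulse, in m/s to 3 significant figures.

Transfer-ellipse semi-major axis a_t = (r₁ + r₂)/2 = (8430 + 66500)/2 = 37465 km.
Circular speed at r = 8430 km: v_c = √(μ/r) = 6.876 km/s.
Vis-viva on the transfer ellipse at r = 8430 km gives v_t = √[μ(2/r − 1/a_t)] = 9.161 km/s.
Δv₁ = |v_t − v_c| = |9.161 − 6.876| = 2.285 km/s.

Δv₁ = 2280 m/s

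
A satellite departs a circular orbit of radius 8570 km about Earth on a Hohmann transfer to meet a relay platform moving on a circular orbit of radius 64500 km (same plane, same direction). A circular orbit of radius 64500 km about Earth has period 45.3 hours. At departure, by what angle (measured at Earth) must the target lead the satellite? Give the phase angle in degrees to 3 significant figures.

From Kepler's third law T² = 4π²r³/μ at r = 64500 km, T = 45.3 hours = 45.3 × 3600 s = 1.6308×10^5 s: μ = 4π²r³/T² = 3.98325×10^5 km³/s².
Semi-major axis of the transfer orbit: a_t = (8570 + 64500)/2 = 36535 km.
Transfer time t = π√(a_t³/μ) = 34760 s.
Target angular speed ω₂ = √(μ/r₂³) = 3.853×10^-5 rad/s.
Angle swept by the target during transfer: ω₂·t = 1.3393 rad = 76.74°.
The satellite traverses 180° on the transfer ellipse, so the target must lead by 180° − 76.74° = 103°.

φ = 103°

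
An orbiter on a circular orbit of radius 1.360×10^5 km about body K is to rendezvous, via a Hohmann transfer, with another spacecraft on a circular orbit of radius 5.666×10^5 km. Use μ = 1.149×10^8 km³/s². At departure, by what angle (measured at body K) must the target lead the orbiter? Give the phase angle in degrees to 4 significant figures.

The Hohmann ellipse has a_t = (r₁ + r₂)/2 = 3.513×10^5 km.
The half-period of the transfer ellipse is t = π√(a_t³/μ) = 61025 s.
The target's mean motion on its circular orbit is ω₂ = √(μ/r₂³) = 2.5133×10^-5 rad/s.
Angle swept by the target during transfer: ω₂·t = 1.53374 rad = 87.88°.
The orbiter traverses 180° on the transfer ellipse, so the target must lead by 180° − 87.88° = 92.12°.

φ = 92.12°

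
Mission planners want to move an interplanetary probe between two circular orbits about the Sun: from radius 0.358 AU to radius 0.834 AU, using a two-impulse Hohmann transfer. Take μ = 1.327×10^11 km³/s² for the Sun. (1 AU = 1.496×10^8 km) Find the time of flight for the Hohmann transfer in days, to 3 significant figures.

t = 84.0 days

In km: r₁ = 0.358 × 1.496×10^8 = 5.35568×10^7 km; r₂ = 0.834 × 1.496×10^8 = 1.247664×10^8 km.
The Hohmann ellipse has a_t = (r₁ + r₂)/2 = 8.91616×10^7 km.
By Kepler's third law the transfer-orbit period is T = 2π√(a_t³/μ), so t = T/2 = 7.261×10^6 s.
Converting: 7.261×10^6 s ÷ 86400 s/day = 84.0 days.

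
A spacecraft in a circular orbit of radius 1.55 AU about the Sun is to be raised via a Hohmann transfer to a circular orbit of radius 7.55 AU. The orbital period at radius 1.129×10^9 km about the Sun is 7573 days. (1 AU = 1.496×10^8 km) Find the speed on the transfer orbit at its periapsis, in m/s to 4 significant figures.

v = 30820 m/s

From Kepler's third law T² = 4π²r³/μ at r = 1.129×10^9 km, T = 7573 days = 7573 × 86400 s = 6.543072×10^8 s: μ = 4π²r³/T² = 1.32702×10^11 km³/s².
In km: r₁ = 1.55 × 1.496×10^8 = 2.3188×10^8 km; r₂ = 7.55 × 1.496×10^8 = 1.12948×10^9 km.
Semi-major axis of the transfer orbit: a_t = (2.3188×10^8 + 1.12948×10^9)/2 = 6.8068×10^8 km.
The periapsis of the transfer ellipse is at r = 2.3188×10^8 km.
Vis-viva: v = √[μ(2/r − 1/a_t)] = √[1.32702×10^11 × (2/2.3188×10^8 − 1/6.8068×10^8)] = 30.82 km/s.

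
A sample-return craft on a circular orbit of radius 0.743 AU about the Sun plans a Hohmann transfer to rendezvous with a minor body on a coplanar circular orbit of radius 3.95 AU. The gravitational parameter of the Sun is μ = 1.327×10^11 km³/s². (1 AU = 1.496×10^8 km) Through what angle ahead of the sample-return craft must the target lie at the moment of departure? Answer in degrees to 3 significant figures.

φ = 97.6°

In km: r₁ = 0.743 × 1.496×10^8 = 1.111528×10^8 km; r₂ = 3.95 × 1.496×10^8 = 5.9092×10^8 km.
Semi-major axis of the transfer orbit: a_t = (1.111528×10^8 + 5.9092×10^8)/2 = 3.510364×10^8 km.
Transfer time t = π√(a_t³/μ) = 5.672×10^7 s.
The target's mean motion on its circular orbit is ω₂ = √(μ/r₂³) = 2.536×10^-8 rad/s.
Angle swept by the target during transfer: ω₂·t = 1.43842 rad = 82.42°.
Arrival is 180° from departure on the ellipse, so φ = 180° − 82.42° = 97.6°.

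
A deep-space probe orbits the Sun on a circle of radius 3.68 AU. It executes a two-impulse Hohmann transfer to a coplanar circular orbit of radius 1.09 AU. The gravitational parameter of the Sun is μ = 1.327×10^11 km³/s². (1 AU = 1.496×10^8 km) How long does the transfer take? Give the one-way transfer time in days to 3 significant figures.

t = 673 days

In km: r₁ = 3.68 × 1.496×10^8 = 5.50528×10^8 km; r₂ = 1.09 × 1.496×10^8 = 1.63064×10^8 km.
The Hohmann ellipse has a_t = (r₁ + r₂)/2 = 3.56796×10^8 km.
Half the transfer-orbit period gives t = π√(a_t³/μ) = 5.812×10^7 s.
Converting: 5.812×10^7 s ÷ 86400 s/day = 673 days.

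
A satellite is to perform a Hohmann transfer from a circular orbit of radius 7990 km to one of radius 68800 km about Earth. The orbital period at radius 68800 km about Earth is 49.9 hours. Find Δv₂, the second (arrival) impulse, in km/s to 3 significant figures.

Δv₂ = 1.31 km/s

From Kepler's third law T² = 4π²r³/μ at r = 68800 km, T = 49.9 hours = 49.9 × 3600 s = 1.7964×10^5 s: μ = 4π²r³/T² = 3.98400×10^5 km³/s².
Transfer-ellipse semi-major axis a_t = (r₁ + r₂)/2 = (7990 + 68800)/2 = 38395 km.
On the circular orbit at r = 68800 km, v_c = √(μ/r) = 2.4064 km/s.
Transfer-orbit speed at the same r (vis-viva, a = a_t): v_t = √[μ(2/r − 1/a_t)] = 1.0977 km/s.
Δv₂ = |v_t − v_c| = |1.0977 − 2.4064| = 1.309 km/s.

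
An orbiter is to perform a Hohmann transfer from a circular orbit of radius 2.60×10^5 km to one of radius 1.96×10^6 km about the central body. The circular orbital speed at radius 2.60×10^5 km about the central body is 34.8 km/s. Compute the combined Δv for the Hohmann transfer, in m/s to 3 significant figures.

From the circular-orbit relation v² = μ/r at r = 2.60×10^5 km: μ = v²r = (34.8)² × 2.60×10^5 = 3.14870×10^8 km³/s².
Semi-major axis of the transfer orbit: a_t = (2.600×10^5 + 1.960×10^6)/2 = 1.110×10^6 km.
At r₁ the circular-orbit speed is v₁ = √(μ/r₁) = 34.80 km/s.
On the transfer ellipse at r₁, vis-viva equation gives v_p = √[μ(2/r₁ − 1/a_t)] = 46.24 km/s.
First burn Δv₁ = |v_p − v₁| = 11.44 km/s.
Circular speed at r₂: v₂ = √(μ/r₂) = 12.6747 km/s.
Transfer-orbit speed at r₂: v_a = √[μ(2/r₂ − 1/a_t)] = 6.13427 km/s.
Second burn Δv₂ = |v₂ − v_a| = 6.540 km/s.
Total Δv = Δv₁ + Δv₂ = 17.98 km/s.

Δv = 18000 m/s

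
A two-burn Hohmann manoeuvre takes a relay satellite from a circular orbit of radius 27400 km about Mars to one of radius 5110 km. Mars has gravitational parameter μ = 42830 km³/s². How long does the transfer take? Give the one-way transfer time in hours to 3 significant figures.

Semi-major axis of the transfer orbit: a_t = (27400 + 5110)/2 = 16255 km.
By Kepler's third law the transfer-orbit period is T = 2π√(a_t³/μ), so t = T/2 = 31460 s.
Converting: 31460 s ÷ 3600 s/hour = 8.74 hours.

t = 8.74 hours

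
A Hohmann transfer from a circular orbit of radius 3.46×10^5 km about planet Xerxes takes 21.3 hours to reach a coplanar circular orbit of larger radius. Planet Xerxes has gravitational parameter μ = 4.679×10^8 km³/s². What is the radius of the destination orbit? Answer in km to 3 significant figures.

Transfer time t = 21.3 hours = 76680 s, and t = π√(a_t³/μ).
So a_t = (μ t²/π²)^(1/3) = (4.679×10^8 × (76680)² / π²)^(1/3) = 6.5324×10^5 km.
Since a_t = (r₁ + r₂)/2, r₂ = 2a_t − r₁ = 2×6.5324×10^5 − 3.460×10^5 = 9.6048×10^5 km.

r₂ = 9.60×10^5 km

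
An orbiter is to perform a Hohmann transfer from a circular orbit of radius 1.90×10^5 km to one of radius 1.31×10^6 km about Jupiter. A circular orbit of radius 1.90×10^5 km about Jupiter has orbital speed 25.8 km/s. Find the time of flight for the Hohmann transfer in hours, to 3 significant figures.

t = 50.4 hours

From the circular-orbit relation v² = μ/r at r = 1.90×10^5 km: μ = v²r = (25.8)² × 1.90×10^5 = 1.26472×10^8 km³/s².
Semi-major axis of the transfer orbit: a_t = (1.900×10^5 + 1.310×10^6)/2 = 7.500×10^5 km.
Transfer time t = π√(a_t³/μ) = π√((7.500×10^5)³ / 1.26472×10^8) = 1.814×10^5 s.
Converting: 1.814×10^5 s ÷ 3600 s/hour = 50.4 hours.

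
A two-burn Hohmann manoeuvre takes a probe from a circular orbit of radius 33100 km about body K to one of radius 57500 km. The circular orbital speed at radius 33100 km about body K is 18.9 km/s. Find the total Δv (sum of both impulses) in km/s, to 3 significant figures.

Δv = 4.48 km/s

From the circular-orbit relation v² = μ/r at r = 33100 km: μ = v²r = (18.9)² × 33100 = 1.18237×10^7 km³/s².
Transfer-ellipse semi-major axis a_t = (r₁ + r₂)/2 = (33100 + 57500)/2 = 45300 km.
Circular speed at r₁: v₁ = √(μ/r₁) = √(1.18237×10^7/33100) = 18.9000 km/s.
On the transfer ellipse at r₁, v² = μ(2/r − 1/a) gives v_p = √[μ(2/r₁ − 1/a_t)] = 21.2935 km/s.
First burn Δv₁ = |v_p − v₁| = 2.3935 km/s.
At r₂, v₂ = √(μ/r₂) = 14.33976 km/s.
Transfer-orbit speed at r₂: v_a = √[μ(2/r₂ − 1/a_t)] = 12.25764 km/s.
Second burn Δv₂ = |v₂ − v_a| = 2.0821 km/s.
Δv = Δv₁ + Δv₂ = 2.3935 + 2.0821 = 4.476 km/s.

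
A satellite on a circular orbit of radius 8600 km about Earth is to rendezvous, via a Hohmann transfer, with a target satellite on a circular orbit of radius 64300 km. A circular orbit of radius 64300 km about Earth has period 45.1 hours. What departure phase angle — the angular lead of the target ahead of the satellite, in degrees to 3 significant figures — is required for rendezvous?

From Kepler's third law T² = 4π²r³/μ at r = 64300 km, T = 45.1 hours = 45.1 × 3600 s = 1.6236×10^5 s: μ = 4π²r³/T² = 3.98139×10^5 km³/s².
Transfer-ellipse semi-major axis a_t = (r₁ + r₂)/2 = (8600 + 64300)/2 = 36450 km.
The half-period of the transfer ellipse is t = π√(a_t³/μ) = 34648 s.
The target's mean motion on its circular orbit is ω₂ = √(μ/r₂³) = 3.8699×10^-5 rad/s.
Angle swept by the target during transfer: ω₂·t = 1.3408 rad = 76.82°.
The satellite traverses 180° on the transfer ellipse, so the target must lead by 180° − 76.82° = 103°.

φ = 103°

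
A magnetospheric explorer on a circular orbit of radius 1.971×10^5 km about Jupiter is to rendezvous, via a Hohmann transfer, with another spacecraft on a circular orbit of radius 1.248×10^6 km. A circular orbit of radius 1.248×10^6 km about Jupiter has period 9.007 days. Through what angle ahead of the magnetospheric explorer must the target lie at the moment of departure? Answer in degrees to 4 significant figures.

φ = 100.7°

From Kepler's third law T² = 4π²r³/μ at r = 1.248×10^6 km, T = 9.007 days = 9.007 × 86400 s = 7.782048×10^5 s: μ = 4π²r³/T² = 1.26711×10^8 km³/s².
Semi-major axis of the transfer orbit: a_t = (1.971×10^5 + 1.248×10^6)/2 = 7.2255×10^5 km.
Transfer time t = π√(a_t³/μ) = 1.714×10^5 s.
Target angular speed ω₂ = √(μ/r₂³) = 8.074×10^-6 rad/s.
Angle swept by the target during transfer: ω₂·t = 1.384 rad = 79.30°.
The magnetospheric explorer traverses 180° on the transfer ellipse, so the target must lead by 180° − 79.30° = 100.7°.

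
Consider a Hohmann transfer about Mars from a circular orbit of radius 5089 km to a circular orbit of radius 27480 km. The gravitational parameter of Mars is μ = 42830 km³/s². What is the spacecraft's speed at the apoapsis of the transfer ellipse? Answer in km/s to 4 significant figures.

Transfer-ellipse semi-major axis a_t = (r₁ + r₂)/2 = (5089 + 27480)/2 = 16284.5 km.
At apoapsis, r = 27480 km.
From the vis-viva equation, v = √[μ(2/r − 1/a_t)] = 0.6979 km/s.

v = 0.6979 km/s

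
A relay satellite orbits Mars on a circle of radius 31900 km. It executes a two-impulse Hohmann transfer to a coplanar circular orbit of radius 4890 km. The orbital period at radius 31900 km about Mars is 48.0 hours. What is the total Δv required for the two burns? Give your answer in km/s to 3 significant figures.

Δv = 1.50 km/s

From Kepler's third law T² = 4π²r³/μ at r = 31900 km, T = 48.0 hours = 48.0 × 3600 s = 1.728×10^5 s: μ = 4π²r³/T² = 42918.5 km³/s².
The Hohmann ellipse has a_t = (r₁ + r₂)/2 = 18395 km.
Circular speed at r₁: v₁ = √(μ/r₁) = √(42918.5/31900) = 1.1599 km/s.
On the transfer ellipse at r₁, vis-viva gives v_a = √[μ(2/r₁ − 1/a_t)] = 0.59804 km/s.
First burn Δv₁ = |v_a − v₁| = 0.5619 km/s.
At r₂, v₂ = √(μ/r₂) = 2.96256 km/s.
Transfer-orbit speed at r₂: v_p = √[μ(2/r₂ − 1/a_t)] = 3.90133 km/s.
Second burn Δv₂ = |v₂ − v_p| = 0.9388 km/s.
Total Δv = Δv₁ + Δv₂ = 1.501 km/s.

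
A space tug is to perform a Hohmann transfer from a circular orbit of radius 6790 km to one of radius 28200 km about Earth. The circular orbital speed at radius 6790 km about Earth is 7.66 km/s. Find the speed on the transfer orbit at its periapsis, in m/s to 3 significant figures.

v = 9730 m/s

From the circular-orbit relation v² = μ/r at r = 6790 km: μ = v²r = (7.66)² × 6790 = 3.98407×10^5 km³/s².
Semi-major axis of the transfer orbit: a_t = (6790 + 28200)/2 = 17495 km.
At periapsis, r = 6790 km.
Applying v² = μ(2/r − 1/a_t): v = 9.725 km/s.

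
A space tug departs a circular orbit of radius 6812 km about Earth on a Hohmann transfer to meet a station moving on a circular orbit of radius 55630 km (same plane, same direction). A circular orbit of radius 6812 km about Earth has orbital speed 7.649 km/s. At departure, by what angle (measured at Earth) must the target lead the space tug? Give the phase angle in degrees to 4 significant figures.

φ = 104.3°

From the circular-orbit relation v² = μ/r at r = 6812 km: μ = v²r = (7.649)² × 6812 = 3.98551×10^5 km³/s².
Transfer-ellipse semi-major axis a_t = (r₁ + r₂)/2 = (6812 + 55630)/2 = 31221 km.
The half-period of the transfer ellipse is t = π√(a_t³/μ) = 27452 s.
The target's mean motion on its circular orbit is ω₂ = √(μ/r₂³) = 4.8115×10^-5 rad/s.
Angle swept by the target during transfer: ω₂·t = 1.3209 rad = 75.68°.
Arrival is 180° from departure on the ellipse, so φ = 180° − 75.68° = 104.3°.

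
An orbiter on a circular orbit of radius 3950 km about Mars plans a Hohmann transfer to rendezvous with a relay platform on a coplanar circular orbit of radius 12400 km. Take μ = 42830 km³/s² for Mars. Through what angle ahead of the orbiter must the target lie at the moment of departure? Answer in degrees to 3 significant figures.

Semi-major axis of the transfer orbit: a_t = (3950 + 12400)/2 = 8175 km.
The half-period of the transfer ellipse is t = π√(a_t³/μ) = 11220 s.
Target angular speed ω₂ = √(μ/r₂³) = 1.4988×10^-4 rad/s.
Angle swept by the target during transfer: ω₂·t = 1.6817 rad = 96.354°.
The orbiter traverses 180° on the transfer ellipse, so the target must lead by 180° − 96.354° = 83.6°.

φ = 83.6°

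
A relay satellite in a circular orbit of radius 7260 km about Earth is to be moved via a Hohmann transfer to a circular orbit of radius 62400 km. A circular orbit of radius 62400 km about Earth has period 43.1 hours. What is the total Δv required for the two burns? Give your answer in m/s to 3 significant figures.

From Kepler's third law T² = 4π²r³/μ at r = 62400 km, T = 43.1 hours = 43.1 × 3600 s = 1.5516×10^5 s: μ = 4π²r³/T² = 3.98432×10^5 km³/s².
Semi-major axis of the transfer orbit: a_t = (7260 + 62400)/2 = 34830 km.
Circular speed at r₁: v₁ = √(μ/r₁) = √(3.98432×10^5/7260) = 7.408 km/s.
Transfer-orbit speed at r₁ (vis-viva): v_p = √[μ(2/r₁ − 1/a_t)] = 9.916 km/s.
First burn Δv₁ = |v_p − v₁| = 2.508 km/s.
At r₂, v₂ = √(μ/r₂) = 2.527 km/s.
Transfer-orbit speed at r₂: v_a = √[μ(2/r₂ − 1/a_t)] = 1.154 km/s.
Second burn Δv₂ = |v₂ − v_a| = 1.373 km/s.
Total Δv = Δv₁ + Δv₂ = 3.881 km/s.

Δv = 3880 m/s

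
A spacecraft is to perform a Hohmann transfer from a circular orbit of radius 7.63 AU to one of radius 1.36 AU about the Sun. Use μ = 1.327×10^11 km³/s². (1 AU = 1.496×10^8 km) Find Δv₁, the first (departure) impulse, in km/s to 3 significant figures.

In km: r₁ = 7.63 × 1.496×10^8 = 1.141448×10^9 km; r₂ = 1.36 × 1.496×10^8 = 2.03456×10^8 km.
Semi-major axis of the transfer orbit: a_t = (1.141448×10^9 + 2.03456×10^8)/2 = 6.72452×10^8 km.
On the circular orbit at r = 1.141448×10^9 km, v_c = √(μ/r) = 10.782 km/s.
Vis-viva on the transfer ellipse at r = 1.141448×10^9 km gives v_t = √[μ(2/r − 1/a_t)] = 5.9308 km/s.
Δv₁ = |v_t − v_c| = |5.9308 − 10.782| = 4.851 km/s.

Δv₁ = 4.85 km/s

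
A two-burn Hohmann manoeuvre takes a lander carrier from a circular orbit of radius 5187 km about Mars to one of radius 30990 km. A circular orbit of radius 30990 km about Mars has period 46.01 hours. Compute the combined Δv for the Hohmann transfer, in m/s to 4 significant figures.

From Kepler's third law T² = 4π²r³/μ at r = 30990 km, T = 46.01 hours = 46.01 × 3600 s = 1.65636×10^5 s: μ = 4π²r³/T² = 42826.7 km³/s².
Transfer-ellipse semi-major axis a_t = (r₁ + r₂)/2 = (5187 + 30990)/2 = 18088.5 km.
At r₁ the circular-orbit speed is v₁ = √(μ/r₁) = 2.8734 km/s.
On the transfer ellipse at r₁, vis-viva gives v_p = √[μ(2/r₁ − 1/a_t)] = 3.7610 km/s.
First burn Δv₁ = |v_p − v₁| = 0.8876 km/s.
At r₂, v₂ = √(μ/r₂) = 1.1756 km/s.
Transfer-orbit speed at r₂: v_a = √[μ(2/r₂ − 1/a_t)] = 0.62951 km/s.
Second burn Δv₂ = |v₂ − v_a| = 0.5461 km/s.
Total Δv = Δv₁ + Δv₂ = 1.434 km/s.

Δv = 1434 m/s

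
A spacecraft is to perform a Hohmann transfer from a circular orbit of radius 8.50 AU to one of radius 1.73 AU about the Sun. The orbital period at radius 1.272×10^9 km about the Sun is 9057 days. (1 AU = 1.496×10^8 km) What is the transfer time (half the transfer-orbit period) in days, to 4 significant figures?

From Kepler's third law T² = 4π²r³/μ at r = 1.272×10^9 km, T = 9057 days = 9057 × 86400 s = 7.825248×10^8 s: μ = 4π²r³/T² = 1.32686×10^11 km³/s².
In km: r₁ = 8.50 × 1.496×10^8 = 1.2716×10^9 km; r₂ = 1.73 × 1.496×10^8 = 2.58808×10^8 km.
Transfer-ellipse semi-major axis a_t = (r₁ + r₂)/2 = (1.2716×10^9 + 2.58808×10^8)/2 = 7.65204×10^8 km.
Half the transfer-orbit period gives t = π√(a_t³/μ) = 1.826×10^8 s.
Converting: 1.826×10^8 s ÷ 86400 s/day = 2113 days.

t = 2113 days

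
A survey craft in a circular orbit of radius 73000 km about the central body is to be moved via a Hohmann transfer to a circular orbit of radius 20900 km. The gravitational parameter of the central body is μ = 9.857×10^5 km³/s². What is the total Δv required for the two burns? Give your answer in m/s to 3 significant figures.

Δv = 2920 m/s

The Hohmann ellipse has a_t = (r₁ + r₂)/2 = 46950 km.
Circular speed at r₁: v₁ = √(μ/r₁) = √(9.857×10^5/73000) = 3.675 km/s.
Transfer-orbit speed at r₁ (vis-viva): v_a = √[μ(2/r₁ − 1/a_t)] = 2.452 km/s.
First burn Δv₁ = |v_a − v₁| = 1.223 km/s.
At r₂, v₂ = √(μ/r₂) = 6.8675 km/s.
Transfer-orbit speed at r₂: v_p = √[μ(2/r₂ − 1/a_t)] = 8.5633 km/s.
Second burn Δv₂ = |v₂ − v_p| = 1.696 km/s.
Total Δv = Δv₁ + Δv₂ = 2.919 km/s.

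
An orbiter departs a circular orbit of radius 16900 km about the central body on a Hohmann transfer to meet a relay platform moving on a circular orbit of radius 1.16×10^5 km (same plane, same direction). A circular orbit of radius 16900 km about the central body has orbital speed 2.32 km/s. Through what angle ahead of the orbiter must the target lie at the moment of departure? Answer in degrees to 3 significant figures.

φ = 102°

From the circular-orbit relation v² = μ/r at r = 16900 km: μ = v²r = (2.32)² × 16900 = 90962.6 km³/s².
Transfer-ellipse semi-major axis a_t = (r₁ + r₂)/2 = (16900 + 1.160×10^5)/2 = 66450 km.
The half-period of the transfer ellipse is t = π√(a_t³/μ) = 1.784×10^5 s.
The target's mean motion on its circular orbit is ω₂ = √(μ/r₂³) = 7.634×10^-6 rad/s.
Angle swept by the target during transfer: ω₂·t = 1.362 rad = 78.04°.
The orbiter traverses 180° on the transfer ellipse, so the target must lead by 180° − 78.04° = 102°.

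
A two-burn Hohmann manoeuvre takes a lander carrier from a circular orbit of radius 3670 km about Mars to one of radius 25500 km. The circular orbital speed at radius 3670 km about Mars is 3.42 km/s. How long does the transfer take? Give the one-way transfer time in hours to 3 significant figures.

t = 7.42 hours

From the circular-orbit relation v² = μ/r at r = 3670 km: μ = v²r = (3.42)² × 3670 = 42925.8 km³/s².
Semi-major axis of the transfer orbit: a_t = (3670 + 25500)/2 = 14585 km.
Transfer time t = π√(a_t³/μ) = π√((14585)³ / 42925.8) = 26710 s.
Converting: 26710 s ÷ 3600 s/hour = 7.42 hours.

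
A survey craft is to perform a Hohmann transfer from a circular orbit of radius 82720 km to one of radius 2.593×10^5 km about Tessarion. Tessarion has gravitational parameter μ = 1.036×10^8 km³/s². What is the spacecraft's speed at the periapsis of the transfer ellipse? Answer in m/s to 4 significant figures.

Transfer-ellipse semi-major axis a_t = (r₁ + r₂)/2 = (82720 + 2.593×10^5)/2 = 1.7101×10^5 km.
The periapsis of the transfer ellipse is at r = 82720 km.
Vis-viva: v = √[μ(2/r − 1/a_t)] = √[1.036×10^8 × (2/82720 − 1/1.7101×10^5)] = 43.58 km/s.

v = 43580 m/s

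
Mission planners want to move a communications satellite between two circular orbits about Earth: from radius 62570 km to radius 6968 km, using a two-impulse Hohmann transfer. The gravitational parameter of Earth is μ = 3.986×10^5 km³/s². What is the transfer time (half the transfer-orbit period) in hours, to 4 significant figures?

t = 8.961 hours

Transfer-ellipse semi-major axis a_t = (r₁ + r₂)/2 = (62570 + 6968)/2 = 34769 km.
Half the transfer-orbit period gives t = π√(a_t³/μ) = 32260 s.
Converting: 32260 s ÷ 3600 s/hour = 8.961 hours.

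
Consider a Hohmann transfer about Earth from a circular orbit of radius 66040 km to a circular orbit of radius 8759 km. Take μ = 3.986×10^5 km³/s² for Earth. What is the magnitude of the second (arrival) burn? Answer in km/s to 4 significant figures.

Semi-major axis of the transfer orbit: a_t = (66040 + 8759)/2 = 37399.5 km.
Circular speed at r = 8759 km: v_c = √(μ/r) = 6.746 km/s.
Transfer-orbit speed at the same r (vis-viva, a = a_t): v_t = √[μ(2/r − 1/a_t)] = 8.964 km/s.
Δv₂ = |v_t − v_c| = |8.964 − 6.746| = 2.218 km/s.

Δv₂ = 2.218 km/s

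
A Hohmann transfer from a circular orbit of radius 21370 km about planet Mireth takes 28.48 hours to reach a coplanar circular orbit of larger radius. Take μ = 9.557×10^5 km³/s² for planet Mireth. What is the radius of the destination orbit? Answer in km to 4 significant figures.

r₂ = 1.798×10^5 km

Transfer time t = 28.48 hours = 1.02528×10^5 s, and t = π√(a_t³/μ).
So a_t = (μ t²/π²)^(1/3) = (9.557×10^5 × (1.02528×10^5)² / π²)^(1/3) = 1.0059×10^5 km.
Since a_t = (r₁ + r₂)/2, r₂ = 2a_t − r₁ = 2×1.0059×10^5 − 21370 = 1.7981×10^5 km.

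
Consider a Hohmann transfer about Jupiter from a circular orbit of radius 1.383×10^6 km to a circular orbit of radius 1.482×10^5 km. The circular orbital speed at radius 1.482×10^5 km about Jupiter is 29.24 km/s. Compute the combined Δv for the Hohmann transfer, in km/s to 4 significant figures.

From the circular-orbit relation v² = μ/r at r = 1.482×10^5 km: μ = v²r = (29.24)² × 1.482×10^5 = 1.26708×10^8 km³/s².
Transfer-ellipse semi-major axis a_t = (r₁ + r₂)/2 = (1.383×10^6 + 1.482×10^5)/2 = 7.656×10^5 km.
Circular speed at r₁: v₁ = √(μ/r₁) = √(1.26708×10^8/1.383×10^6) = 9.5717 km/s.
Transfer-orbit speed at r₁ (vis-viva): v_a = √[μ(2/r₁ − 1/a_t)] = 4.2113 km/s.
First burn Δv₁ = |v_a − v₁| = 5.360 km/s.
At r₂, v₂ = √(μ/r₂) = 29.24 km/s.
Transfer-orbit speed at r₂: v_p = √[μ(2/r₂ − 1/a_t)] = 39.30 km/s.
Second burn Δv₂ = |v₂ − v_p| = 10.06 km/s.
Δv = Δv₁ + Δv₂ = 5.360 + 10.06 = 15.42 km/s.

Δv = 15.42 km/s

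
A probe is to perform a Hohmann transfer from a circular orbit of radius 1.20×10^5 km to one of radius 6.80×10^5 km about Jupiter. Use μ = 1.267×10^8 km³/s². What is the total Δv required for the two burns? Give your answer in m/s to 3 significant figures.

Semi-major axis of the transfer orbit: a_t = (1.200×10^5 + 6.800×10^5)/2 = 4.000×10^5 km.
At r₁ the circular-orbit speed is v₁ = √(μ/r₁) = 32.4936 km/s.
Transfer-orbit speed at r₁ (v² = μ(2/r − 1/a)): v_p = √[μ(2/r₁ − 1/a_t)] = 42.3665 km/s.
First burn Δv₁ = |v_p − v₁| = 9.873 km/s.
Circular speed at r₂: v₂ = √(μ/r₂) = 13.65 km/s.
Transfer-orbit speed at r₂: v_a = √[μ(2/r₂ − 1/a_t)] = 7.476 km/s.
Second burn Δv₂ = |v₂ − v_a| = 6.174 km/s.
Δv = Δv₁ + Δv₂ = 9.873 + 6.174 = 16.05 km/s.

Δv = 16000 m/s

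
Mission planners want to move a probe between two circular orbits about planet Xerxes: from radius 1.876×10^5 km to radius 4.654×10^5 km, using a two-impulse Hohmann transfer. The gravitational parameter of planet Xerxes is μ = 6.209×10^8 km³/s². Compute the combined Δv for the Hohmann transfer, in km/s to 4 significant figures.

Δv = 19.99 km/s

Transfer-ellipse semi-major axis a_t = (r₁ + r₂)/2 = (1.876×10^5 + 4.654×10^5)/2 = 3.265×10^5 km.
At r₁ the circular-orbit speed is v₁ = √(μ/r₁) = 57.530 km/s.
Transfer-orbit speed at r₁ (vis-viva equation): v_p = √[μ(2/r₁ − 1/a_t)] = 68.686 km/s.
First burn Δv₁ = |v_p − v₁| = 11.156 km/s.
At r₂, v₂ = √(μ/r₂) = 36.5256 km/s.
Transfer-orbit speed at r₂: v_a = √[μ(2/r₂ − 1/a_t)] = 27.6868 km/s.
Second burn Δv₂ = |v₂ − v_a| = 8.8388 km/s.
Δv = Δv₁ + Δv₂ = 11.156 + 8.8388 = 19.99 km/s.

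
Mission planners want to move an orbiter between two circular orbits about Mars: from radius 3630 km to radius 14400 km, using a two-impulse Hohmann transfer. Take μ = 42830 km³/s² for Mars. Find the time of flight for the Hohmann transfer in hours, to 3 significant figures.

t = 3.61 hours

Semi-major axis of the transfer orbit: a_t = (3630 + 14400)/2 = 9015 km.
Transfer time t = π√(a_t³/μ) = π√((9015)³ / 42830) = 12990 s.
Converting: 12990 s ÷ 3600 s/hour = 3.61 hours.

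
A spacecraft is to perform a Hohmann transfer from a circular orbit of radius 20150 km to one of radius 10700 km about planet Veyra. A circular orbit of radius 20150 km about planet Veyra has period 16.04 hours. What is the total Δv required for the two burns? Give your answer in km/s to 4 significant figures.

Δv = 0.7965 km/s

From Kepler's third law T² = 4π²r³/μ at r = 20150 km, T = 16.04 hours = 16.04 × 3600 s = 57744 s: μ = 4π²r³/T² = 96866.0 km³/s².
Transfer-ellipse semi-major axis a_t = (r₁ + r₂)/2 = (20150 + 10700)/2 = 15425 km.
Circular speed at r₁: v₁ = √(μ/r₁) = √(96866.0/20150) = 2.1925 km/s.
On the transfer ellipse at r₁, vis-viva gives v_a = √[μ(2/r₁ − 1/a_t)] = 1.8261 km/s.
First burn Δv₁ = |v_a − v₁| = 0.3664 km/s.
At r₂, v₂ = √(μ/r₂) = 3.0088 km/s.
Transfer-orbit speed at r₂: v_p = √[μ(2/r₂ − 1/a_t)] = 3.4389 km/s.
Second burn Δv₂ = |v₂ − v_p| = 0.4301 km/s.
Δv = Δv₁ + Δv₂ = 0.3664 + 0.4301 = 0.7965 km/s.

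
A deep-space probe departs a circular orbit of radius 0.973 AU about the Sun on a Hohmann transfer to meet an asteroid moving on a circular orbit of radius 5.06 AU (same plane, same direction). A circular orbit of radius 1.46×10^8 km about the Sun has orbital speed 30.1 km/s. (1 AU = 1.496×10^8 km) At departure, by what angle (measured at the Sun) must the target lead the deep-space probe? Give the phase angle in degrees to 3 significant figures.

φ = 97.1°

From the circular-orbit relation v² = μ/r at r = 1.46×10^8 km: μ = v²r = (30.1)² × 1.46×10^8 = 1.32277×10^11 km³/s².
In km: r₁ = 0.973 × 1.496×10^8 = 1.455608×10^8 km; r₂ = 5.06 × 1.496×10^8 = 7.56976×10^8 km.
Semi-major axis of the transfer orbit: a_t = (1.455608×10^8 + 7.56976×10^8)/2 = 4.512684×10^8 km.
The half-period of the transfer ellipse is t = π√(a_t³/μ) = 8.2806×10^7 s.
Target angular speed ω₂ = √(μ/r₂³) = 1.7463×10^-8 rad/s.
Angle swept by the target during transfer: ω₂·t = 1.44604 rad = 82.852°.
The deep-space probe traverses 180° on the transfer ellipse, so the target must lead by 180° − 82.852° = 97.1°.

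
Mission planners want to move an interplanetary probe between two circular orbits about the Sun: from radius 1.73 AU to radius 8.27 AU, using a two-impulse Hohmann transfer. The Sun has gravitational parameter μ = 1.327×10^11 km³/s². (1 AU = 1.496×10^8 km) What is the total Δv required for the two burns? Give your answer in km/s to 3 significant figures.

In km: r₁ = 1.73 × 1.496×10^8 = 2.58808×10^8 km; r₂ = 8.27 × 1.496×10^8 = 1.237192×10^9 km.
The Hohmann ellipse has a_t = (r₁ + r₂)/2 = 7.480×10^8 km.
Circular speed at r₁: v₁ = √(μ/r₁) = √(1.327×10^11/2.58808×10^8) = 22.644 km/s.
On the transfer ellipse at r₁, vis-viva gives v_p = √[μ(2/r₁ − 1/a_t)] = 29.122 km/s.
First burn Δv₁ = |v_p − v₁| = 6.478 km/s.
At r₂, v₂ = √(μ/r₂) = 10.357 km/s.
Transfer-orbit speed at r₂: v_a = √[μ(2/r₂ − 1/a_t)] = 6.0919 km/s.
Second burn Δv₂ = |v₂ − v_a| = 4.265 km/s.
Δv = Δv₁ + Δv₂ = 6.478 + 4.265 = 10.74 km/s.

Δv = 10.7 km/s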